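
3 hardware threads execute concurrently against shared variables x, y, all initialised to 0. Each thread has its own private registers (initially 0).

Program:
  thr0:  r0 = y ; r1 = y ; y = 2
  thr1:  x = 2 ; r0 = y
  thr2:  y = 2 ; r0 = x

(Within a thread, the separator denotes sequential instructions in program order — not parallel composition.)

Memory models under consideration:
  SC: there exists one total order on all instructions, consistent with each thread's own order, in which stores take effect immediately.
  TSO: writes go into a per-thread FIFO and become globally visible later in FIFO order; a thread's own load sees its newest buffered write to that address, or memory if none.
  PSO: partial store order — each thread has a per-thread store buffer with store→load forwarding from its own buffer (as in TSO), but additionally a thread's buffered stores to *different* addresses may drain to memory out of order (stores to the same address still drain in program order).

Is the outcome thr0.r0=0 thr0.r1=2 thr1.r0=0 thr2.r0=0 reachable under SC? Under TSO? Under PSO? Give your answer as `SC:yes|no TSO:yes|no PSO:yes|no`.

SC:no TSO:yes PSO:yes

outcome vector order: (thr0.r0,thr0.r1,thr1.r0,thr2.r0)
SC (9): 0/0/0/2, 0/0/2/0, 0/0/2/2, 0/2/0/2, 0/2/2/0, 0/2/2/2, 2/2/0/2, 2/2/2/0, 2/2/2/2
TSO (12): 0/0/0/0, 0/0/0/2, 0/0/2/0, 0/0/2/2, 0/2/0/0, 0/2/0/2, 0/2/2/0, 0/2/2/2, 2/2/0/0, 2/2/0/2, 2/2/2/0, 2/2/2/2
PSO (12): 0/0/0/0, 0/0/0/2, 0/0/2/0, 0/0/2/2, 0/2/0/0, 0/2/0/2, 0/2/2/0, 0/2/2/2, 2/2/0/0, 2/2/0/2, 2/2/2/0, 2/2/2/2
target 0/2/0/0 ∈ {TSO,PSO}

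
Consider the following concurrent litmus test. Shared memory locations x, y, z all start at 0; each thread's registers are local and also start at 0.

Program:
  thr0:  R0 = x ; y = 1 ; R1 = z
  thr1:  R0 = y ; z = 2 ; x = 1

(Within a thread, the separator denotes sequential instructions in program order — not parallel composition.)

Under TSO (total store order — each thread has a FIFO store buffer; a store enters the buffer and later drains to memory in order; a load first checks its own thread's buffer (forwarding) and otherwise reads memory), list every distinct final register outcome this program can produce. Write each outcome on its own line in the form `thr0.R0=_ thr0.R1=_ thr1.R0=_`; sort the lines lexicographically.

outcome vector order: (thr0.R0,thr0.R1,thr1.R0)
|TSO outcomes| = 5

thr0.R0=0 thr0.R1=0 thr1.R0=0
thr0.R0=0 thr0.R1=0 thr1.R0=1
thr0.R0=0 thr0.R1=2 thr1.R0=0
thr0.R0=0 thr0.R1=2 thr1.R0=1
thr0.R0=1 thr0.R1=2 thr1.R0=0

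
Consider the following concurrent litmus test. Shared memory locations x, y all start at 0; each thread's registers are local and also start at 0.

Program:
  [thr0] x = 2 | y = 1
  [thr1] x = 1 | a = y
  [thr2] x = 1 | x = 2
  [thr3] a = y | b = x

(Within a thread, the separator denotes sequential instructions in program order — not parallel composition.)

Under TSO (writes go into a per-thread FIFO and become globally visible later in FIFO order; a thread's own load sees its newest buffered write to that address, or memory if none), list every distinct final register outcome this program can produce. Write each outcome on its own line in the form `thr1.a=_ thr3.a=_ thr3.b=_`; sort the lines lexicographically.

thr1.a=0 thr3.a=0 thr3.b=0
thr1.a=0 thr3.a=0 thr3.b=1
thr1.a=0 thr3.a=0 thr3.b=2
thr1.a=0 thr3.a=1 thr3.b=1
thr1.a=0 thr3.a=1 thr3.b=2
thr1.a=1 thr3.a=0 thr3.b=0
thr1.a=1 thr3.a=0 thr3.b=1
thr1.a=1 thr3.a=0 thr3.b=2
thr1.a=1 thr3.a=1 thr3.b=1
thr1.a=1 thr3.a=1 thr3.b=2

outcome vector order: (thr1.a,thr3.a,thr3.b)
|TSO outcomes| = 10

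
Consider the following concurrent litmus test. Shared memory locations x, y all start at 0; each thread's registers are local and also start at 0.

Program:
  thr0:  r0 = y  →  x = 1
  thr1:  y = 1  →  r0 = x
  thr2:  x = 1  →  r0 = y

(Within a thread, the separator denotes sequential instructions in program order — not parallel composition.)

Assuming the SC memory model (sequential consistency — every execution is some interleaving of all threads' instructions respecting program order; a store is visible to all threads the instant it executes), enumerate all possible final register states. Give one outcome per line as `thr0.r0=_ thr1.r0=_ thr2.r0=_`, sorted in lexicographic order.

thr0.r0=0 thr1.r0=0 thr2.r0=1
thr0.r0=0 thr1.r0=1 thr2.r0=0
thr0.r0=0 thr1.r0=1 thr2.r0=1
thr0.r0=1 thr1.r0=0 thr2.r0=1
thr0.r0=1 thr1.r0=1 thr2.r0=0
thr0.r0=1 thr1.r0=1 thr2.r0=1

outcome vector order: (thr0.r0,thr1.r0,thr2.r0)
|SC outcomes| = 6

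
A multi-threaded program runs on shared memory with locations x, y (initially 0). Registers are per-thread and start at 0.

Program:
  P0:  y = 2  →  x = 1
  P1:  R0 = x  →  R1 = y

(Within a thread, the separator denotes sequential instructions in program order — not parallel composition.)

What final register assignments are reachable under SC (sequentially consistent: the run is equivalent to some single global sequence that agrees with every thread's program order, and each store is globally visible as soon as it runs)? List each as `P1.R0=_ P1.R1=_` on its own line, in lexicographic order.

outcome vector order: (P1.R0,P1.R1)
|SC outcomes| = 3

P1.R0=0 P1.R1=0
P1.R0=0 P1.R1=2
P1.R0=1 P1.R1=2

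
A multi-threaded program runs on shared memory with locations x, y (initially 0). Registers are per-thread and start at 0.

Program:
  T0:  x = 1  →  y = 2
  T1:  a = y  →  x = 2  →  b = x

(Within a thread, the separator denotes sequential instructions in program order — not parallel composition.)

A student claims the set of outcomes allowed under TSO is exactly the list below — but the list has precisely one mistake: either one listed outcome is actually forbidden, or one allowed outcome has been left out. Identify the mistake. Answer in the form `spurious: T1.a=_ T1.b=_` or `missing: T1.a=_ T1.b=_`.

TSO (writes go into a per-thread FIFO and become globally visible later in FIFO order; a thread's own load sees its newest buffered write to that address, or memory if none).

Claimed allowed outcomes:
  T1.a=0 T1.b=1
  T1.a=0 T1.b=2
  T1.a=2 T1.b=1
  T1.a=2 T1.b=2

spurious: T1.a=2 T1.b=1

outcome vector order: (T1.a,T1.b)
TSO: 3 outcomes — {01 02 22}
claimed∖TSO = {21}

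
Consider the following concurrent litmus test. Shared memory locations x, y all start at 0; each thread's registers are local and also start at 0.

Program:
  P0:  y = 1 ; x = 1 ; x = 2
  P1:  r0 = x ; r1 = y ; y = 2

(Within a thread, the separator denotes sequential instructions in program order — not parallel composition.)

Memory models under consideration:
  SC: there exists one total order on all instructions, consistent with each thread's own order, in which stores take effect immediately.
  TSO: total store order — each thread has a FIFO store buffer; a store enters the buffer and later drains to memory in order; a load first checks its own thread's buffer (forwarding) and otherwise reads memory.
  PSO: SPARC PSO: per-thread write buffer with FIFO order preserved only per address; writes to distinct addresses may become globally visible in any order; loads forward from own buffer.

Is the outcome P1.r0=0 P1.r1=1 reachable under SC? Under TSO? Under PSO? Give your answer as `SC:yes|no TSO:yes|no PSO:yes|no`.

outcome vector order: (P1.r0,P1.r1)
[SC] allowed = {(0,0) (0,1) (1,1) (2,1)}
[TSO] allowed = {(0,0) (0,1) (1,1) (2,1)}
[PSO] allowed = {(0,0) (0,1) (1,0) (1,1) (2,0) (2,1)}
target (0,1) ∈ {SC,TSO,PSO}

SC:yes TSO:yes PSO:yes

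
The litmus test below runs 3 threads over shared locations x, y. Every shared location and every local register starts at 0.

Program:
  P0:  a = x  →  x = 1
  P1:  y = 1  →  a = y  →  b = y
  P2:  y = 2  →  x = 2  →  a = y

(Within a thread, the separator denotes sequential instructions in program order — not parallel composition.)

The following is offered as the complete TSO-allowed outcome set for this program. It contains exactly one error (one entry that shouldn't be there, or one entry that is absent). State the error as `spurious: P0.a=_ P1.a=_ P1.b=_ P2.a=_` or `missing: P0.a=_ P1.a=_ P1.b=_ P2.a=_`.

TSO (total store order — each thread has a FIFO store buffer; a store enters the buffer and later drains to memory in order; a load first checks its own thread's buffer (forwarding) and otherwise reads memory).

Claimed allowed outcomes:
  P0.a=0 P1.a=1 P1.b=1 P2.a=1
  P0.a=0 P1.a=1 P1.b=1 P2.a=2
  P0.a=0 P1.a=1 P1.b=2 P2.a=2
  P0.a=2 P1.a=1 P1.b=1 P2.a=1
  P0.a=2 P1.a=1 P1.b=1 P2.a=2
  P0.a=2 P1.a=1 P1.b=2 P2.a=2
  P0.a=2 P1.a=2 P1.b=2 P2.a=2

missing: P0.a=0 P1.a=2 P1.b=2 P2.a=2

outcome vector order: (P0.a,P1.a,P1.b,P2.a)
under TSO → 0/1/1/1; 0/1/1/2; 0/1/2/2; 0/2/2/2; 2/1/1/1; 2/1/1/2; 2/1/2/2; 2/2/2/2
TSO∖claimed = {0/2/2/2}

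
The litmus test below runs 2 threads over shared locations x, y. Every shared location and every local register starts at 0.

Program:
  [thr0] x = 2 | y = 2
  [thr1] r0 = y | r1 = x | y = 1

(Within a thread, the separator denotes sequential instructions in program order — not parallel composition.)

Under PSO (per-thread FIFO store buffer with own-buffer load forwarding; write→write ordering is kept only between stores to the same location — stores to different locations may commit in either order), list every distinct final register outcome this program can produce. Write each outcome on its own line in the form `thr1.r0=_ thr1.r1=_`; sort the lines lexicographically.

thr1.r0=0 thr1.r1=0
thr1.r0=0 thr1.r1=2
thr1.r0=2 thr1.r1=0
thr1.r0=2 thr1.r1=2

outcome vector order: (thr1.r0,thr1.r1)
|PSO outcomes| = 4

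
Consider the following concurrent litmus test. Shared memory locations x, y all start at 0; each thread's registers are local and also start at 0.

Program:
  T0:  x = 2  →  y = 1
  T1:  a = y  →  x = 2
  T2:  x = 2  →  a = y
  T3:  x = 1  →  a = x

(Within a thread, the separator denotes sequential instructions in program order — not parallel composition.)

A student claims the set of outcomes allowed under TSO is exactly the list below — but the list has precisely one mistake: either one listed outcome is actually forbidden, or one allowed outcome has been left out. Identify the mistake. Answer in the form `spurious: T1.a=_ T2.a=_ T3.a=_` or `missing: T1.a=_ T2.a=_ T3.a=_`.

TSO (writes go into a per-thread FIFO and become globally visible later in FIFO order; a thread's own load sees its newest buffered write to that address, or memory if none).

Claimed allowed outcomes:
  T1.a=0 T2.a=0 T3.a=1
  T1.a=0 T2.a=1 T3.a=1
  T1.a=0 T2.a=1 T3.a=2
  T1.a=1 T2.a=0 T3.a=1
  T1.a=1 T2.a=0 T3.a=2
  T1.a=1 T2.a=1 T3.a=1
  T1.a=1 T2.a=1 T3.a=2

outcome vector order: (T1.a,T2.a,T3.a)
TSO (8): <0 0 1>; <0 0 2>; <0 1 1>; <0 1 2>; <1 0 1>; <1 0 2>; <1 1 1>; <1 1 2>
TSO∖claimed = {<0 0 2>}

missing: T1.a=0 T2.a=0 T3.a=2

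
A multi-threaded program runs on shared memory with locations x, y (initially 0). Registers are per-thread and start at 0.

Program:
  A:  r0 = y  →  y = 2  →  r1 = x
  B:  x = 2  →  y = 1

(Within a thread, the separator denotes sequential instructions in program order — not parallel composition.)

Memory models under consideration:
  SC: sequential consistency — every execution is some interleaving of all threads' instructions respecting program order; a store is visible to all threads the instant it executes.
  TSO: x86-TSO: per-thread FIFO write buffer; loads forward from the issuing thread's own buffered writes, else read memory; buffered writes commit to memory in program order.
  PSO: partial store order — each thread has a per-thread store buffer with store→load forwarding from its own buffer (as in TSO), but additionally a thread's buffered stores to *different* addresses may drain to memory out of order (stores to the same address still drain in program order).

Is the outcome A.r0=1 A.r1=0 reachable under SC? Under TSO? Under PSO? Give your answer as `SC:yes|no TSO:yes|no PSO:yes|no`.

SC:no TSO:no PSO:yes

outcome vector order: (A.r0,A.r1)
SC: 3 outcomes — {0/0, 0/2, 1/2}
TSO: 3 outcomes — {0/0, 0/2, 1/2}
PSO: 4 outcomes — {0/0, 0/2, 1/0, 1/2}
target 1/0 ∈ {PSO}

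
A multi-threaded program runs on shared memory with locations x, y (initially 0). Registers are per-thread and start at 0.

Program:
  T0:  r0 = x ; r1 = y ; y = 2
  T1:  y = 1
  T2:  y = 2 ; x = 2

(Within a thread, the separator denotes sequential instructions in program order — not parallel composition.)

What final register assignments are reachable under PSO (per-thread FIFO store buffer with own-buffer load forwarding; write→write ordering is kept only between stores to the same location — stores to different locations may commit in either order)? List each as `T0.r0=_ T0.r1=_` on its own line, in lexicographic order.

T0.r0=0 T0.r1=0
T0.r0=0 T0.r1=1
T0.r0=0 T0.r1=2
T0.r0=2 T0.r1=0
T0.r0=2 T0.r1=1
T0.r0=2 T0.r1=2

outcome vector order: (T0.r0,T0.r1)
|PSO outcomes| = 6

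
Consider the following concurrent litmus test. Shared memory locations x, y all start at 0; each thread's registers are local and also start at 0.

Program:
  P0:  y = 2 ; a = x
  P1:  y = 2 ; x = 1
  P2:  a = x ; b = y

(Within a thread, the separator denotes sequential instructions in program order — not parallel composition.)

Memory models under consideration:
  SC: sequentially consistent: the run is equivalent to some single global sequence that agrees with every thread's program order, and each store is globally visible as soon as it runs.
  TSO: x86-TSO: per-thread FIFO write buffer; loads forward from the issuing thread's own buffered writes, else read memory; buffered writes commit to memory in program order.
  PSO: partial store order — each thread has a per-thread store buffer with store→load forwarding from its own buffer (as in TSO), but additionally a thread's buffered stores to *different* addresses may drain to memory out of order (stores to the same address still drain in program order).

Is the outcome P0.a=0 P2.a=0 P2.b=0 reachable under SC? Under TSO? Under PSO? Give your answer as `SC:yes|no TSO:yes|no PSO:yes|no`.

outcome vector order: (P0.a,P2.a,P2.b)
[SC] allowed = {<0 0 0>, <0 0 2>, <0 1 2>, <1 0 0>, <1 0 2>, <1 1 2>}
[TSO] allowed = {<0 0 0>, <0 0 2>, <0 1 2>, <1 0 0>, <1 0 2>, <1 1 2>}
[PSO] allowed = {<0 0 0>, <0 0 2>, <0 1 0>, <0 1 2>, <1 0 0>, <1 0 2>, <1 1 0>, <1 1 2>}
target <0 0 0> ∈ {SC,TSO,PSO}

SC:yes TSO:yes PSO:yes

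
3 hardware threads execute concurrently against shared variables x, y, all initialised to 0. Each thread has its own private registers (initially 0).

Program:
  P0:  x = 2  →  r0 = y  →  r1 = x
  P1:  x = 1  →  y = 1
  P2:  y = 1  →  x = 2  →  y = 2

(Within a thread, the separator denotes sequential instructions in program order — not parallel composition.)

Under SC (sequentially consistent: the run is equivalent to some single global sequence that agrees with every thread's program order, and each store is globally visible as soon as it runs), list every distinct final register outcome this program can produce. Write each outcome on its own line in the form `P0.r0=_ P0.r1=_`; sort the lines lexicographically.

outcome vector order: (P0.r0,P0.r1)
|SC outcomes| = 6

P0.r0=0 P0.r1=1
P0.r0=0 P0.r1=2
P0.r0=1 P0.r1=1
P0.r0=1 P0.r1=2
P0.r0=2 P0.r1=1
P0.r0=2 P0.r1=2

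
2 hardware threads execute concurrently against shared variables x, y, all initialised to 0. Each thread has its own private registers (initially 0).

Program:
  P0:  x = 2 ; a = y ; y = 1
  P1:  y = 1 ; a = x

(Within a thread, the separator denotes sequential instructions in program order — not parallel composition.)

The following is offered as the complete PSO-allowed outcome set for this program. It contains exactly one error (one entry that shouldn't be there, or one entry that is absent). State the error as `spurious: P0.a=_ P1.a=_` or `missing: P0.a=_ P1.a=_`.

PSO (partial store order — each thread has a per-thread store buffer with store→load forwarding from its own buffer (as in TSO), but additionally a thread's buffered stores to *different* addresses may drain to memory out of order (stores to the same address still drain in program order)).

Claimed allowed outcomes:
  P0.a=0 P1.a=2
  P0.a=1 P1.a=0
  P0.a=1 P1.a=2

outcome vector order: (P0.a,P1.a)
PSO (4): 00 02 10 12
PSO∖claimed = {00}

missing: P0.a=0 P1.a=0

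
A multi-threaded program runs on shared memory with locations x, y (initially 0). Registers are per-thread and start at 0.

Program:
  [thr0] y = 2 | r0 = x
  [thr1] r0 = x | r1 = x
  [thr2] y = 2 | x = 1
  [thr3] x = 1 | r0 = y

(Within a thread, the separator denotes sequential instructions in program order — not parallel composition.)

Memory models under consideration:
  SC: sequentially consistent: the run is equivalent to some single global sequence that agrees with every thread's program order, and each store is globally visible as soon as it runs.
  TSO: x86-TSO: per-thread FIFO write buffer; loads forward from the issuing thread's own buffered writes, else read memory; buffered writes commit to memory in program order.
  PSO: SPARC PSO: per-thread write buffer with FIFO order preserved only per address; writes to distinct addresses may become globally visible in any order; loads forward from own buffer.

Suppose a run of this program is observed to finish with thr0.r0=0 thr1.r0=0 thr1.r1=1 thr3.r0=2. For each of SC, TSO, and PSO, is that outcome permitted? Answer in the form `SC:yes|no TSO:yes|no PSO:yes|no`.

outcome vector order: (thr0.r0,thr1.r0,thr1.r1,thr3.r0)
under SC → <0 0 0 2>; <0 0 1 2>; <0 1 1 2>; <1 0 0 0>; <1 0 0 2>; <1 0 1 0>; <1 0 1 2>; <1 1 1 0>; <1 1 1 2>
under TSO → <0 0 0 0>; <0 0 0 2>; <0 0 1 0>; <0 0 1 2>; <0 1 1 0>; <0 1 1 2>; <1 0 0 0>; <1 0 0 2>; <1 0 1 0>; <1 0 1 2>; <1 1 1 0>; <1 1 1 2>
under PSO → <0 0 0 0>; <0 0 0 2>; <0 0 1 0>; <0 0 1 2>; <0 1 1 0>; <0 1 1 2>; <1 0 0 0>; <1 0 0 2>; <1 0 1 0>; <1 0 1 2>; <1 1 1 0>; <1 1 1 2>
target <0 0 1 2> ∈ {SC,TSO,PSO}

SC:yes TSO:yes PSO:yes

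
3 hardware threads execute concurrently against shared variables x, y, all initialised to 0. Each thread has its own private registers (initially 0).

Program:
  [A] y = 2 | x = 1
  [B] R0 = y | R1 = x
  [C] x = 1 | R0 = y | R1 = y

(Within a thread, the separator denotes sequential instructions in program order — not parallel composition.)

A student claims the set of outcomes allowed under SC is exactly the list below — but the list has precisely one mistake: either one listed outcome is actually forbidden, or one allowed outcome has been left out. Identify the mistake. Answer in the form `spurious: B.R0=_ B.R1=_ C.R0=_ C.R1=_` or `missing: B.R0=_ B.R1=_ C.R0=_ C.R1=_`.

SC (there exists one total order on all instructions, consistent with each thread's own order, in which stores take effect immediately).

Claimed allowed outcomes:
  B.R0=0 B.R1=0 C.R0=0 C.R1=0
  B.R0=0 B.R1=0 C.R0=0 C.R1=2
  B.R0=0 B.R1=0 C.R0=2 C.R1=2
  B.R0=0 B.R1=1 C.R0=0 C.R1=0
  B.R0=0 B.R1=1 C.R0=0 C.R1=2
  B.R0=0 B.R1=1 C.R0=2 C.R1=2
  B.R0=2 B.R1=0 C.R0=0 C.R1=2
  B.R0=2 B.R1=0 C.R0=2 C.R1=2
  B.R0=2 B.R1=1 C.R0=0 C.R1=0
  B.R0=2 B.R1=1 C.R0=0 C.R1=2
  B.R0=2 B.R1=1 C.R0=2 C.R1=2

outcome vector order: (B.R0,B.R1,C.R0,C.R1)
SC: 10 outcomes — {(0,0,0,0), (0,0,0,2), (0,0,2,2), (0,1,0,0), (0,1,0,2), (0,1,2,2), (2,0,2,2), (2,1,0,0), (2,1,0,2), (2,1,2,2)}
claimed∖SC = {(2,0,0,2)}

spurious: B.R0=2 B.R1=0 C.R0=0 C.R1=2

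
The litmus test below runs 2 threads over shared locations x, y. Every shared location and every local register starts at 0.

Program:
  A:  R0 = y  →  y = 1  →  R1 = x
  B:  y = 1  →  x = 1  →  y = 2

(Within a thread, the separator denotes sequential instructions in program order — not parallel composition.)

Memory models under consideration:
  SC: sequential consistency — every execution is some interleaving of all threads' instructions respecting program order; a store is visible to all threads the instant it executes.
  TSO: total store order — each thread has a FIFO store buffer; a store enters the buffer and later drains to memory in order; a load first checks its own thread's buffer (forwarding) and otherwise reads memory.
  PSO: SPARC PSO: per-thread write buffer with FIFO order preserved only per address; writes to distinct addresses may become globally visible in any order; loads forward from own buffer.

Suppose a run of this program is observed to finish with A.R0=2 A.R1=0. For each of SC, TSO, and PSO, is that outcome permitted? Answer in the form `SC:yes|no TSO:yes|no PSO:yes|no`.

outcome vector order: (A.R0,A.R1)
[SC] allowed = {<0 0>; <0 1>; <1 0>; <1 1>; <2 1>}
[TSO] allowed = {<0 0>; <0 1>; <1 0>; <1 1>; <2 1>}
[PSO] allowed = {<0 0>; <0 1>; <1 0>; <1 1>; <2 0>; <2 1>}
target <2 0> ∈ {PSO}

SC:no TSO:no PSO:yes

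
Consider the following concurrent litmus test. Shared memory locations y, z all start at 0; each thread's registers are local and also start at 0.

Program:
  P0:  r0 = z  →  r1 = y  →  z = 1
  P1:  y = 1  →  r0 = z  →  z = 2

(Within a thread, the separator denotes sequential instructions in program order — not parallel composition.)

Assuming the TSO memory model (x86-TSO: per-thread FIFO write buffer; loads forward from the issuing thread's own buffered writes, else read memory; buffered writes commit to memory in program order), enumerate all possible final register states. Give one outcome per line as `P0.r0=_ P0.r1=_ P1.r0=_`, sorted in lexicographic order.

outcome vector order: (P0.r0,P0.r1,P1.r0)
|TSO outcomes| = 5

P0.r0=0 P0.r1=0 P1.r0=0
P0.r0=0 P0.r1=0 P1.r0=1
P0.r0=0 P0.r1=1 P1.r0=0
P0.r0=0 P0.r1=1 P1.r0=1
P0.r0=2 P0.r1=1 P1.r0=0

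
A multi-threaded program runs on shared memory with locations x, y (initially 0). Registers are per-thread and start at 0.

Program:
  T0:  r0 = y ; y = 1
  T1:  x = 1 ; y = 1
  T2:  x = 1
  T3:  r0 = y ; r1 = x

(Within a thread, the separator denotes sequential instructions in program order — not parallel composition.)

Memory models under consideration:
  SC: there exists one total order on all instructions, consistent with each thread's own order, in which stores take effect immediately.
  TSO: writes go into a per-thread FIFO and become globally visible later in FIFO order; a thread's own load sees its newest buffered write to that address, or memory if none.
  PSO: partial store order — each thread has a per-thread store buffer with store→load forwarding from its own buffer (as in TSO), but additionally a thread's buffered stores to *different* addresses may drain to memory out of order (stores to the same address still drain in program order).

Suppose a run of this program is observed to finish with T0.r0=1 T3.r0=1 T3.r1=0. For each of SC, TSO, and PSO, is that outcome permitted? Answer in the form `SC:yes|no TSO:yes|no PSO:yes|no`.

SC:no TSO:no PSO:yes

outcome vector order: (T0.r0,T3.r0,T3.r1)
SC (7): 000, 001, 010, 011, 100, 101, 111
TSO (7): 000, 001, 010, 011, 100, 101, 111
PSO (8): 000, 001, 010, 011, 100, 101, 110, 111
target 110 ∈ {PSO}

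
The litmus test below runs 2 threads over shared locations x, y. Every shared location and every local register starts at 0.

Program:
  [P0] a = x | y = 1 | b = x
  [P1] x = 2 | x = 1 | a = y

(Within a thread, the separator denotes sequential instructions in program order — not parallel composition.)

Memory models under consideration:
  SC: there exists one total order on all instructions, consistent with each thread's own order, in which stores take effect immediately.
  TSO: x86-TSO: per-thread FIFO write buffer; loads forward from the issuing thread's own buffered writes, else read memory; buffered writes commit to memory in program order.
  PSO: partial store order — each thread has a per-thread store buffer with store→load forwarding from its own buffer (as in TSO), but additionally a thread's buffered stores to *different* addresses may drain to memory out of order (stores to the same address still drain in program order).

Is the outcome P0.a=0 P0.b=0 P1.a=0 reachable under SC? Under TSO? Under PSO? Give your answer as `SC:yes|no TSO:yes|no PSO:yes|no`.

outcome vector order: (P0.a,P0.b,P1.a)
SC (9): <0 0 1>, <0 1 0>, <0 1 1>, <0 2 1>, <1 1 0>, <1 1 1>, <2 1 0>, <2 1 1>, <2 2 1>
TSO (12): <0 0 0>, <0 0 1>, <0 1 0>, <0 1 1>, <0 2 0>, <0 2 1>, <1 1 0>, <1 1 1>, <2 1 0>, <2 1 1>, <2 2 0>, <2 2 1>
PSO (12): <0 0 0>, <0 0 1>, <0 1 0>, <0 1 1>, <0 2 0>, <0 2 1>, <1 1 0>, <1 1 1>, <2 1 0>, <2 1 1>, <2 2 0>, <2 2 1>
target <0 0 0> ∈ {TSO,PSO}

SC:no TSO:yes PSO:yes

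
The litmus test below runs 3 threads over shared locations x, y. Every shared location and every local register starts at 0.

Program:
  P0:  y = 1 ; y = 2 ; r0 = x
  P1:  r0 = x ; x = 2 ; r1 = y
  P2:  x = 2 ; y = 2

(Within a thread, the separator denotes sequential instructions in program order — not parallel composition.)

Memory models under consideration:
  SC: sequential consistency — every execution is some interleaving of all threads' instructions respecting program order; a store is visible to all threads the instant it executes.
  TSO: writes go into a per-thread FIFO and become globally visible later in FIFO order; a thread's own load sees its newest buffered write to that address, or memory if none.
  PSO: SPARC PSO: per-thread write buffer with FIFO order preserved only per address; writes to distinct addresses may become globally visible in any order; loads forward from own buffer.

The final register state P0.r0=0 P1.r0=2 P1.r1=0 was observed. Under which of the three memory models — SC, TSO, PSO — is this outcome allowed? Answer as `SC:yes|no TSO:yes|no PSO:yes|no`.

SC:no TSO:yes PSO:yes

outcome vector order: (P0.r0,P1.r0,P1.r1)
SC: 8 outcomes — {<0 0 2> <0 2 2> <2 0 0> <2 0 1> <2 0 2> <2 2 0> <2 2 1> <2 2 2>}
TSO: 12 outcomes — {<0 0 0> <0 0 1> <0 0 2> <0 2 0> <0 2 1> <0 2 2> <2 0 0> <2 0 1> <2 0 2> <2 2 0> <2 2 1> <2 2 2>}
PSO: 12 outcomes — {<0 0 0> <0 0 1> <0 0 2> <0 2 0> <0 2 1> <0 2 2> <2 0 0> <2 0 1> <2 0 2> <2 2 0> <2 2 1> <2 2 2>}
target <0 2 0> ∈ {TSO,PSO}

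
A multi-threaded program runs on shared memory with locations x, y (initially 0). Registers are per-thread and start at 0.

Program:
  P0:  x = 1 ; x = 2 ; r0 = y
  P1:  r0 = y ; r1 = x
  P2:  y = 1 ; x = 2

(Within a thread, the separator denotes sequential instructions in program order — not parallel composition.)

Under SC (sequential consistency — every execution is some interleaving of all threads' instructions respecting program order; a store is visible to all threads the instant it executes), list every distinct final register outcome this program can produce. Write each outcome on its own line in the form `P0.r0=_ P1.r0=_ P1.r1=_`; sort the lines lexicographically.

P0.r0=0 P1.r0=0 P1.r1=0
P0.r0=0 P1.r0=0 P1.r1=1
P0.r0=0 P1.r0=0 P1.r1=2
P0.r0=0 P1.r0=1 P1.r1=2
P0.r0=1 P1.r0=0 P1.r1=0
P0.r0=1 P1.r0=0 P1.r1=1
P0.r0=1 P1.r0=0 P1.r1=2
P0.r0=1 P1.r0=1 P1.r1=0
P0.r0=1 P1.r0=1 P1.r1=1
P0.r0=1 P1.r0=1 P1.r1=2

outcome vector order: (P0.r0,P1.r0,P1.r1)
|SC outcomes| = 10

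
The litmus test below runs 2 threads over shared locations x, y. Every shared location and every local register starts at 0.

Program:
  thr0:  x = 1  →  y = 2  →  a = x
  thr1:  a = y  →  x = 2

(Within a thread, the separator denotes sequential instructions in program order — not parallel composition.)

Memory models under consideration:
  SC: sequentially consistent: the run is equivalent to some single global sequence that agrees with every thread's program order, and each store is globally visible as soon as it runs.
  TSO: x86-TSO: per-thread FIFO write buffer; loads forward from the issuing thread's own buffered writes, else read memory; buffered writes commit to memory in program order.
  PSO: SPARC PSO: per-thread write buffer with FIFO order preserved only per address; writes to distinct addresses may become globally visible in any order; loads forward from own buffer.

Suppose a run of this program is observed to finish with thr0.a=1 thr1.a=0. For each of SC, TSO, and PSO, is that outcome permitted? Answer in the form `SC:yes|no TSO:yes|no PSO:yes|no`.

SC:yes TSO:yes PSO:yes

outcome vector order: (thr0.a,thr1.a)
under SC → (1,0), (1,2), (2,0), (2,2)
under TSO → (1,0), (1,2), (2,0), (2,2)
under PSO → (1,0), (1,2), (2,0), (2,2)
target (1,0) ∈ {SC,TSO,PSO}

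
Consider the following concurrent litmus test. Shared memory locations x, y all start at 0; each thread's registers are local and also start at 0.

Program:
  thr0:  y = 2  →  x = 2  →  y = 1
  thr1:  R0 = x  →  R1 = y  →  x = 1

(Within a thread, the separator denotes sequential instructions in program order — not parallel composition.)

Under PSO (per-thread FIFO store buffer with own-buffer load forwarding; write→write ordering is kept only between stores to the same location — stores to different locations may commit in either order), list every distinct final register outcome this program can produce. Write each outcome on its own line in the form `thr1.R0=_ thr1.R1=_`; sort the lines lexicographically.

thr1.R0=0 thr1.R1=0
thr1.R0=0 thr1.R1=1
thr1.R0=0 thr1.R1=2
thr1.R0=2 thr1.R1=0
thr1.R0=2 thr1.R1=1
thr1.R0=2 thr1.R1=2

outcome vector order: (thr1.R0,thr1.R1)
|PSO outcomes| = 6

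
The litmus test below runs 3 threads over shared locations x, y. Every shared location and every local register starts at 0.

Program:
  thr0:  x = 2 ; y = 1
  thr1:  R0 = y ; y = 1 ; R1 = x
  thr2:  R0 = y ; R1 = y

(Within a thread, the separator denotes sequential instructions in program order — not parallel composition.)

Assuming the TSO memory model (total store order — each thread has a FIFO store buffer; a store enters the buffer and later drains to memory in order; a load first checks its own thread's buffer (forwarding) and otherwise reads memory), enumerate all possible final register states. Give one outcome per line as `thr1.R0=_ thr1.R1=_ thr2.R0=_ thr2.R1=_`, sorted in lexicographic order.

thr1.R0=0 thr1.R1=0 thr2.R0=0 thr2.R1=0
thr1.R0=0 thr1.R1=0 thr2.R0=0 thr2.R1=1
thr1.R0=0 thr1.R1=0 thr2.R0=1 thr2.R1=1
thr1.R0=0 thr1.R1=2 thr2.R0=0 thr2.R1=0
thr1.R0=0 thr1.R1=2 thr2.R0=0 thr2.R1=1
thr1.R0=0 thr1.R1=2 thr2.R0=1 thr2.R1=1
thr1.R0=1 thr1.R1=2 thr2.R0=0 thr2.R1=0
thr1.R0=1 thr1.R1=2 thr2.R0=0 thr2.R1=1
thr1.R0=1 thr1.R1=2 thr2.R0=1 thr2.R1=1

outcome vector order: (thr1.R0,thr1.R1,thr2.R0,thr2.R1)
|TSO outcomes| = 9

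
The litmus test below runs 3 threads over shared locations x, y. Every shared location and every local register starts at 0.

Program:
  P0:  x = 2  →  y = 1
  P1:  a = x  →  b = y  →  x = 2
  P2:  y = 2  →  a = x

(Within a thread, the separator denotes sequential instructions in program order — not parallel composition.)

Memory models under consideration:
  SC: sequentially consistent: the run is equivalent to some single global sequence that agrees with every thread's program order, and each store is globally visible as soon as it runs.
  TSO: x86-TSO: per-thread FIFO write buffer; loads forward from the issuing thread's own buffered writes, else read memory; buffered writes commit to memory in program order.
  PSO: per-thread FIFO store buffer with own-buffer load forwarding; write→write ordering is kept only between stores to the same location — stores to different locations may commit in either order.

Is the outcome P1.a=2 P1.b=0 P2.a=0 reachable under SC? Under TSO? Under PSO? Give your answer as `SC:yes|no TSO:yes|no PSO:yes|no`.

SC:no TSO:yes PSO:yes

outcome vector order: (P1.a,P1.b,P2.a)
under SC → (0,0,0), (0,0,2), (0,1,0), (0,1,2), (0,2,0), (0,2,2), (2,0,2), (2,1,0), (2,1,2), (2,2,0), (2,2,2)
under TSO → (0,0,0), (0,0,2), (0,1,0), (0,1,2), (0,2,0), (0,2,2), (2,0,0), (2,0,2), (2,1,0), (2,1,2), (2,2,0), (2,2,2)
under PSO → (0,0,0), (0,0,2), (0,1,0), (0,1,2), (0,2,0), (0,2,2), (2,0,0), (2,0,2), (2,1,0), (2,1,2), (2,2,0), (2,2,2)
target (2,0,0) ∈ {TSO,PSO}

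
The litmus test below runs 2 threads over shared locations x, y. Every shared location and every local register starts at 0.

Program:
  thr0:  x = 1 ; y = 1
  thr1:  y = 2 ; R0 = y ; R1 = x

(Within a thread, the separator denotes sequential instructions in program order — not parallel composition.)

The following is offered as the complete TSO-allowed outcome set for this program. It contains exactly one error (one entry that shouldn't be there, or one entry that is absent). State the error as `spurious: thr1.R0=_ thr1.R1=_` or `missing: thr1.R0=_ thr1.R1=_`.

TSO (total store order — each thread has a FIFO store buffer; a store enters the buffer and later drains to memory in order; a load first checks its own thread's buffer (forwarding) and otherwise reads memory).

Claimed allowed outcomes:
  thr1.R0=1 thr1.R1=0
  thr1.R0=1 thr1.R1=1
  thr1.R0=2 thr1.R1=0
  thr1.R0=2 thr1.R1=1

spurious: thr1.R0=1 thr1.R1=0

outcome vector order: (thr1.R0,thr1.R1)
under TSO → <1 1>; <2 0>; <2 1>
claimed∖TSO = {<1 0>}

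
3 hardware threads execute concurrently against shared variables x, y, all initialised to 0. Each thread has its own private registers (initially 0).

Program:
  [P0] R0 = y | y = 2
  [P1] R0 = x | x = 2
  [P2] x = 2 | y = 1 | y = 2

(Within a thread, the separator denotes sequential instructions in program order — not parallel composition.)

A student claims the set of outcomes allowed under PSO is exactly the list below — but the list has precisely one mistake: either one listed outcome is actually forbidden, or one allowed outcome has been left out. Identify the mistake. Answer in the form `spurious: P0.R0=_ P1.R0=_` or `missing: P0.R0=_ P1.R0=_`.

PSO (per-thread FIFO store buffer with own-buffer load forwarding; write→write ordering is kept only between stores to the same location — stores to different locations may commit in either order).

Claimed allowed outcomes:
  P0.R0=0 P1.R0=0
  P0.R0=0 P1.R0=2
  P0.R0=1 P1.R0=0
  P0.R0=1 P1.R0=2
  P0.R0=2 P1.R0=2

outcome vector order: (P0.R0,P1.R0)
PSO: 6 outcomes — {<0 0> <0 2> <1 0> <1 2> <2 0> <2 2>}
PSO∖claimed = {<2 0>}

missing: P0.R0=2 P1.R0=0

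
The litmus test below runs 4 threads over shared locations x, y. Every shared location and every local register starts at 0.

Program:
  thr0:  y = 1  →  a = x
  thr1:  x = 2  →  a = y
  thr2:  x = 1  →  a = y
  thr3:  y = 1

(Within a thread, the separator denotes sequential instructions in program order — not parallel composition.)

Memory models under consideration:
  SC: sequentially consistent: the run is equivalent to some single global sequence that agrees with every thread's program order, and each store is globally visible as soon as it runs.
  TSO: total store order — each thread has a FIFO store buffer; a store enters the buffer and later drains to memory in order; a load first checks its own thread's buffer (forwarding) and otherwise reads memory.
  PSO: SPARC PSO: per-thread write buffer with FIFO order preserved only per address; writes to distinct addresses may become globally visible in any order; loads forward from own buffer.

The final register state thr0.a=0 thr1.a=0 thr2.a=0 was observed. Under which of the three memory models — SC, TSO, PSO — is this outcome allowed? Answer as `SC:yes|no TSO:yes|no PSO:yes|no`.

SC:no TSO:yes PSO:yes

outcome vector order: (thr0.a,thr1.a,thr2.a)
[SC] allowed = {0/1/1 1/0/0 1/0/1 1/1/0 1/1/1 2/0/0 2/0/1 2/1/0 2/1/1}
[TSO] allowed = {0/0/0 0/0/1 0/1/0 0/1/1 1/0/0 1/0/1 1/1/0 1/1/1 2/0/0 2/0/1 2/1/0 2/1/1}
[PSO] allowed = {0/0/0 0/0/1 0/1/0 0/1/1 1/0/0 1/0/1 1/1/0 1/1/1 2/0/0 2/0/1 2/1/0 2/1/1}
target 0/0/0 ∈ {TSO,PSO}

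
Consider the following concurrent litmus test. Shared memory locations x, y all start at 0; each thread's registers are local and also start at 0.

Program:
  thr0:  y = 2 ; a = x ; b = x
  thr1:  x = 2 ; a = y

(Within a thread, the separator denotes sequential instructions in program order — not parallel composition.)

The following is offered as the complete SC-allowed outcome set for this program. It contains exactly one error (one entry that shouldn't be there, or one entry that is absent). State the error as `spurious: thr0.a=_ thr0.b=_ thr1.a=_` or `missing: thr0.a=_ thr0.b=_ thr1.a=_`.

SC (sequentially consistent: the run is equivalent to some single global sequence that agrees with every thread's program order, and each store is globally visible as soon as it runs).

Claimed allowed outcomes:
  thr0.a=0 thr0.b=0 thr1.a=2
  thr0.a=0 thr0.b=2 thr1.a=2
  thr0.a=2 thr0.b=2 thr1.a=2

missing: thr0.a=2 thr0.b=2 thr1.a=0

outcome vector order: (thr0.a,thr0.b,thr1.a)
SC (4): <0 0 2> <0 2 2> <2 2 0> <2 2 2>
SC∖claimed = {<2 2 0>}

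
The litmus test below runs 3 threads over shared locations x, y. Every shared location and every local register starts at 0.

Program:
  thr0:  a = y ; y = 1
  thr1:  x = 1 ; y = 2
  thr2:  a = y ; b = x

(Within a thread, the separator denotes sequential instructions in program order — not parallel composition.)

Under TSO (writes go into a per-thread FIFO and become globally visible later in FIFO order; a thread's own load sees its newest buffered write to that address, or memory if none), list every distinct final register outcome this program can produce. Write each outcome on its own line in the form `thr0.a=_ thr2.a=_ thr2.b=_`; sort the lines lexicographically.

outcome vector order: (thr0.a,thr2.a,thr2.b)
|TSO outcomes| = 9

thr0.a=0 thr2.a=0 thr2.b=0
thr0.a=0 thr2.a=0 thr2.b=1
thr0.a=0 thr2.a=1 thr2.b=0
thr0.a=0 thr2.a=1 thr2.b=1
thr0.a=0 thr2.a=2 thr2.b=1
thr0.a=2 thr2.a=0 thr2.b=0
thr0.a=2 thr2.a=0 thr2.b=1
thr0.a=2 thr2.a=1 thr2.b=1
thr0.a=2 thr2.a=2 thr2.b=1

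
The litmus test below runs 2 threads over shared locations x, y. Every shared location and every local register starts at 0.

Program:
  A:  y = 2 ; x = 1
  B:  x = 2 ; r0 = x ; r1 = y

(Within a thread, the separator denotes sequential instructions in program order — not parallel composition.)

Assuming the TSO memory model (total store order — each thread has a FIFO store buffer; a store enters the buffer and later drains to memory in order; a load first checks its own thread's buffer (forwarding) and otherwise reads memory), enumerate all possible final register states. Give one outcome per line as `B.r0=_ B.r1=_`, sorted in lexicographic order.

B.r0=1 B.r1=2
B.r0=2 B.r1=0
B.r0=2 B.r1=2

outcome vector order: (B.r0,B.r1)
|TSO outcomes| = 3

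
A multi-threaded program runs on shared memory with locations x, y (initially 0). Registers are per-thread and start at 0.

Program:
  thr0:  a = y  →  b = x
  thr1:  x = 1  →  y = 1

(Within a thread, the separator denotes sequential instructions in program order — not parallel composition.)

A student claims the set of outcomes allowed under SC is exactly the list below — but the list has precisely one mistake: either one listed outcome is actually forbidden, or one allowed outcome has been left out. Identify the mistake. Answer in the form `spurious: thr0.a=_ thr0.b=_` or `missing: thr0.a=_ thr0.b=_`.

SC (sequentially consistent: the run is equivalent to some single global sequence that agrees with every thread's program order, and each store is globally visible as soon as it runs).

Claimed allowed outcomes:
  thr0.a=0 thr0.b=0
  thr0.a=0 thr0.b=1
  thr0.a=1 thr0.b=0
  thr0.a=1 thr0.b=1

spurious: thr0.a=1 thr0.b=0

outcome vector order: (thr0.a,thr0.b)
[SC] allowed = {00, 01, 11}
claimed∖SC = {10}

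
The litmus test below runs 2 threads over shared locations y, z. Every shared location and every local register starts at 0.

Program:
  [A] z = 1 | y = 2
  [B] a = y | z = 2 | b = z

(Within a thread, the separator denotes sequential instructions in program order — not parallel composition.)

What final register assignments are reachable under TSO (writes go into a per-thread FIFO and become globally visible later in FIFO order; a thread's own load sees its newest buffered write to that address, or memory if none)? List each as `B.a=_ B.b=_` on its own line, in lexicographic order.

B.a=0 B.b=1
B.a=0 B.b=2
B.a=2 B.b=2

outcome vector order: (B.a,B.b)
|TSO outcomes| = 3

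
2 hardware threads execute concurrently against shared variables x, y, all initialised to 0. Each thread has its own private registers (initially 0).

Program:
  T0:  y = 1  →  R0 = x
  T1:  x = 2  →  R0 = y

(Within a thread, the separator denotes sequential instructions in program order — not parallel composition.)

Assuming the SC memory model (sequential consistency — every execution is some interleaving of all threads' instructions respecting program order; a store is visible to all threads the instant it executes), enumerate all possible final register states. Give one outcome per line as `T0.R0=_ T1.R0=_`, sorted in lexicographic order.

T0.R0=0 T1.R0=1
T0.R0=2 T1.R0=0
T0.R0=2 T1.R0=1

outcome vector order: (T0.R0,T1.R0)
|SC outcomes| = 3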